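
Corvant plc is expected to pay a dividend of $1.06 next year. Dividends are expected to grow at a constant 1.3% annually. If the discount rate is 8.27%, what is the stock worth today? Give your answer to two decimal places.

$15.21

Gordon growth model: P₀ = D₁/(r − g), with D₁ = 1.06 given directly.
P₀ = 1.0600 / (0.0827 − 0.013) = 1.0600 / 0.0697 = 15.2080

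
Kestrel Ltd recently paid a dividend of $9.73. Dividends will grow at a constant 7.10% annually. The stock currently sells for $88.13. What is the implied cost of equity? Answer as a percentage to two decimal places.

Rearranging the constant-growth DDM: r = D₁/P₀ + g.
D₁ = 9.73 × (1 + 0.071) = 10.4208.
r = 10.4208 / 88.13 + 0.071 = 0.11824 + 0.071 = 0.18924

18.92%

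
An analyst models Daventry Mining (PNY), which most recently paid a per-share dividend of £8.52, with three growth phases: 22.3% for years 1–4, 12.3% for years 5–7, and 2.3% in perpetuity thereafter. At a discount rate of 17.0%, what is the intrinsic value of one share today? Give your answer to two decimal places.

Three-stage DDM. Project D₁…D_7; terminal Gordon value at t=7 with g = 0.023; discount at r = 0.17.
D_1 = 10.4200
D_2 = 12.7436
D_3 = 15.5854
D_4 = 19.0610
D_5 = 21.4055
D_6 = 24.0384
D_7 = 26.9951
TV_7 = 27.6160/(0.17−0.023) = 187.8638
P₀ = Σ Dₜ/(1+r)ᵗ + TV_7/(1+r)^7 = 128.8427

£128.84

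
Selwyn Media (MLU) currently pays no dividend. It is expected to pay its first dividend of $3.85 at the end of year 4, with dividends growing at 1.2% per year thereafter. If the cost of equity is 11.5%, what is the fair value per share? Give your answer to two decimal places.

Deferred-dividend DDM. At t=3 the remaining stream is a growing perpetuity with first payment D_4 = 3.85.
V_3 = D_4/(r−g) = 3.85/(0.115−0.012) = 37.3786
P₀ = V_3/(1+r)^3 = 37.3786/(1+0.115)^3 = 26.9649

$26.96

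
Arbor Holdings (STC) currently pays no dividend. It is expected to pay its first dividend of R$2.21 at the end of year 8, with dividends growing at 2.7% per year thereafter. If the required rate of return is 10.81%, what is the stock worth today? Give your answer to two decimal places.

Deferred-dividend DDM. At t=7 the remaining stream is a growing perpetuity with first payment D_8 = 2.21.
V_7 = D_8/(r−g) = 2.21/(0.1081−0.027) = 27.2503
P₀ = V_7/(1+r)^7 = 27.2503/(1+0.1081)^7 = 13.2837

R$13.28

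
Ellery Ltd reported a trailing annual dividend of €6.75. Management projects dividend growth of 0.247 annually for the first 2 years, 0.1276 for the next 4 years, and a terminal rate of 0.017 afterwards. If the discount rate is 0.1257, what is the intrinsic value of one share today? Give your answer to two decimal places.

Three-stage DDM. Project D₁…D_6; terminal Gordon value at t=6 with g = 0.017; discount at r = 0.1257.
D_1 = 8.4172
D_2 = 10.4963
D_3 = 11.8356
D_4 = 13.3459
D_5 = 15.0488
D_6 = 16.9690
TV_6 = 17.2575/(0.1257−0.017) = 158.7627
P₀ = Σ Dₜ/(1+r)ᵗ + TV_6/(1+r)^6 = 127.0539

€127.05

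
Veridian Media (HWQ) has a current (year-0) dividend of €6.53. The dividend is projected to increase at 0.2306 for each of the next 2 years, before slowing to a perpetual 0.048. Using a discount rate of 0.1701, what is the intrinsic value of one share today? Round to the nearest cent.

€76.08

Two-stage DDM. Project D₁…D_2 at 0.2306, terminal growth 0.048, discount at r = 0.1701.
D_1 = 8.0358
D_2 = 9.8889
Terminal value at t=2: TV = D_3/(r−g) = 10.3635/(0.1701−0.048) = 84.8775
P₀ = 8.0358/(1+0.1701)^1 + 9.8889/(1+0.1701)^2 + 84.8775/(1+0.1701)^2 = 76.0839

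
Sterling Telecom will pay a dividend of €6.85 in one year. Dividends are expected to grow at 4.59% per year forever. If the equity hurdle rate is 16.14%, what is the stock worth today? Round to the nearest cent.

Gordon growth model: P₀ = D₁/(r − g), with D₁ = 6.85 given directly.
P₀ = 6.8500 / (0.1614 − 0.0459) = 6.8500 / 0.1155 = 59.3074

€59.31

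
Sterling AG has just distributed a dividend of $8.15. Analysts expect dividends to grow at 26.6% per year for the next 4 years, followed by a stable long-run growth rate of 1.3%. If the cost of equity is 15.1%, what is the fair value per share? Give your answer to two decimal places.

Two-stage DDM. Project D₁…D_4 at 0.266, terminal growth 0.013, discount at r = 0.151.
D_1 = 10.3179
D_2 = 13.0625
D_3 = 16.5371
D_4 = 20.9359
Terminal value at t=4: TV = D_5/(r−g) = 21.2081/(0.151−0.013) = 153.6819
P₀ = 10.3179/(1+0.151)^1 + 13.0625/(1+0.151)^2 + 16.5371/(1+0.151)^3 + 20.9359/(1+0.151)^4 + 153.6819/(1+0.151)^4 = 129.1611

$129.16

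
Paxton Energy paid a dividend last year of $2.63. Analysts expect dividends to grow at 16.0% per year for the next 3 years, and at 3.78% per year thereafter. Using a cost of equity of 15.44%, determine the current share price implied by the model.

Two-stage DDM. Project D₁…D_3 at 0.16, terminal growth 0.0378, discount at r = 0.1544.
D_1 = 3.0508
D_2 = 3.5389
D_3 = 4.1052
Terminal value at t=3: TV = D_4/(r−g) = 4.2603/(0.1544−0.0378) = 36.5380
P₀ = 3.0508/(1+0.1544)^1 + 3.5389/(1+0.1544)^2 + 4.1052/(1+0.1544)^3 + 36.5380/(1+0.1544)^3 = 31.7175

$31.72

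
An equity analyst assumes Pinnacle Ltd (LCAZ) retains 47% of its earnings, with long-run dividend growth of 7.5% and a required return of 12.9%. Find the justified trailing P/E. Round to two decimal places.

Payout ratio b = 1 − 0.47 = 0.53.
Justified trailing P/E = b(1+g)/(r−g) = 0.53×(1+0.075)/(0.129−0.075) = 10.5509

10.55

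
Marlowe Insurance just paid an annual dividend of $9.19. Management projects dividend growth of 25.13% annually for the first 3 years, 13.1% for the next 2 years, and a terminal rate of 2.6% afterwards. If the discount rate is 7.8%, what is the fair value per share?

Three-stage DDM. Project D₁…D_5; terminal Gordon value at t=5 with g = 0.026; discount at r = 0.078.
D_1 = 11.4994
D_2 = 14.3893
D_3 = 18.0053
D_4 = 20.3640
D_5 = 23.0317
TV_5 = 23.6305/(0.078−0.026) = 454.4322
P₀ = Σ Dₜ/(1+r)ᵗ + TV_5/(1+r)^5 = 380.4815

$380.48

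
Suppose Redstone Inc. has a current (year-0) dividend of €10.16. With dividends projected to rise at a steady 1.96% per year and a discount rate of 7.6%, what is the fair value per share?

Gordon growth model: P₀ = D₁/(r − g). D₁ = 10.16 × (1 + 0.0196) = 10.3591.
P₀ = 10.3591 / (0.076 − 0.0196) = 10.3591 / 0.0564 = 183.6726

€183.67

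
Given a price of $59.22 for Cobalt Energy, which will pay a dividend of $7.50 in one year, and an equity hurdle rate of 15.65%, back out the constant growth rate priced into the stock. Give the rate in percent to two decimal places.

2.99%

From P₀ = D₁/(r − g), the implied growth is g = r − D₁/P₀.
g = 0.1565 − 7.50/59.22 = 0.1565 − 0.12665 = 0.02985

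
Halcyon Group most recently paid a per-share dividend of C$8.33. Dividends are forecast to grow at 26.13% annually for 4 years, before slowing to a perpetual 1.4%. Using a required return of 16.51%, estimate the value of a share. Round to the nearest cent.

C$117.57

Two-stage DDM. Project D₁…D_4 at 0.2613, terminal growth 0.014, discount at r = 0.1651.
D_1 = 10.5066
D_2 = 13.2520
D_3 = 16.7148
D_4 = 21.0823
Terminal value at t=4: TV = D_5/(r−g) = 21.3775/(0.1651−0.014) = 141.4790
P₀ = 10.5066/(1+0.1651)^1 + 13.2520/(1+0.1651)^2 + 16.7148/(1+0.1651)^3 + 21.0823/(1+0.1651)^4 + 141.4790/(1+0.1651)^4 = 117.5681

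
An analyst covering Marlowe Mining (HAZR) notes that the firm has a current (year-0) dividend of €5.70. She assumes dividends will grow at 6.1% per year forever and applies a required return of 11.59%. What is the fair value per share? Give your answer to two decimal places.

€110.16

Gordon growth model: P₀ = D₁/(r − g). D₁ = 5.70 × (1 + 0.061) = 6.0477.
P₀ = 6.0477 / (0.1159 − 0.061) = 6.0477 / 0.0549 = 110.1585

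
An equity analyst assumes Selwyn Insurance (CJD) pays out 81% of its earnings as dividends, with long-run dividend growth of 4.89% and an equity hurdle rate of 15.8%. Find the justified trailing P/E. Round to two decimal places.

Justified trailing P/E = b(1+g)/(r−g) = 0.81×(1+0.0489)/(0.158−0.0489) = 7.7874

7.79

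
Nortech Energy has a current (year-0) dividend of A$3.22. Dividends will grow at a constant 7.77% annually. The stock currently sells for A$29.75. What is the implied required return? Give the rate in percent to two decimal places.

Rearranging the constant-growth DDM: r = D₁/P₀ + g.
D₁ = 3.22 × (1 + 0.0777) = 3.4702.
r = 3.4702 / 29.75 + 0.0777 = 0.11665 + 0.0777 = 0.19435

19.43%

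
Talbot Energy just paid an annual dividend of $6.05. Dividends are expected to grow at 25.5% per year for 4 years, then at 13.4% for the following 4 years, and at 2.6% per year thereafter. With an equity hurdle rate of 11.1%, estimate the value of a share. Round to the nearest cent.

Three-stage DDM. Project D₁…D_8; terminal Gordon value at t=8 with g = 0.026; discount at r = 0.111.
D_1 = 7.5927
D_2 = 9.5289
D_3 = 11.9588
D_4 = 15.0083
D_5 = 17.0194
D_6 = 19.3000
D_7 = 21.8862
D_8 = 24.8189
TV_8 = 25.4642/(0.111−0.026) = 299.5787
P₀ = Σ Dₜ/(1+r)ᵗ + TV_8/(1+r)^8 = 203.6730

$203.67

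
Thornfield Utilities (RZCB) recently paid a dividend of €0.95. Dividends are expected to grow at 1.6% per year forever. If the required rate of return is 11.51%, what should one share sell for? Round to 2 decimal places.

Gordon growth model: P₀ = D₁/(r − g). D₁ = 0.95 × (1 + 0.016) = 0.9652.
P₀ = 0.9652 / (0.1151 − 0.016) = 0.9652 / 0.0991 = 9.7397

€9.74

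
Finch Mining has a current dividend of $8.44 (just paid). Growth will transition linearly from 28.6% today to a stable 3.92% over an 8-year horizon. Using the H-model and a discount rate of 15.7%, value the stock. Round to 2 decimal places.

H-model: P₀ = D₀[(1+g_L) + H(g_S−g_L)]/(r−g_L), with H = 8/2 = 4.
P₀ = 8.44 × [(1+0.0392) + 4×(0.286−0.0392)] / (0.157−0.0392)
   = 8.44 × 2.0264 / 0.1178 = 145.1852

$145.19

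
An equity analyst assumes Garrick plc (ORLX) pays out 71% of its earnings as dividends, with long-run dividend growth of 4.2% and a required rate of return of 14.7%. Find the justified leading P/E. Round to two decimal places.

Justified leading P/E = b/(r−g) = 0.71/(0.147−0.042) = 6.7619

6.76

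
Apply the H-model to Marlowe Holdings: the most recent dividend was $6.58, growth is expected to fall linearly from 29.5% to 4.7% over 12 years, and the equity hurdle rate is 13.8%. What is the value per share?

$183.30

H-model: P₀ = D₀[(1+g_L) + H(g_S−g_L)]/(r−g_L), with H = 12/2 = 6.
P₀ = 6.58 × [(1+0.047) + 6×(0.295−0.047)] / (0.138−0.047)
   = 6.58 × 2.5350 / 0.091 = 183.3000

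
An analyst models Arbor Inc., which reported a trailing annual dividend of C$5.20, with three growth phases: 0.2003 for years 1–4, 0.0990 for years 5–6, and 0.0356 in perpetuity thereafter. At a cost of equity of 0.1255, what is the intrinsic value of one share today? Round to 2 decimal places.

Three-stage DDM. Project D₁…D_6; terminal Gordon value at t=6 with g = 0.0356; discount at r = 0.1255.
D_1 = 6.2416
D_2 = 7.4917
D_3 = 8.9923
D_4 = 10.7935
D_5 = 11.8621
D_6 = 13.0364
TV_6 = 13.5005/(0.1255−0.0356) = 150.1725
P₀ = Σ Dₜ/(1+r)ᵗ + TV_6/(1+r)^6 = 111.3530

C$111.35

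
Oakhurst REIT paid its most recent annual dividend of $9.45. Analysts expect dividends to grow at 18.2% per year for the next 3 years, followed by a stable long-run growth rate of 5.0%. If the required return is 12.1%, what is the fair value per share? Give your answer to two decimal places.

Two-stage DDM. Project D₁…D_3 at 0.182, terminal growth 0.05, discount at r = 0.121.
D_1 = 11.1699
D_2 = 13.2028
D_3 = 15.6057
Terminal value at t=3: TV = D_4/(r−g) = 16.3860/(0.121−0.05) = 230.7890
P₀ = 11.1699/(1+0.121)^1 + 13.2028/(1+0.121)^2 + 15.6057/(1+0.121)^3 + 230.7890/(1+0.121)^3 = 195.3807

$195.38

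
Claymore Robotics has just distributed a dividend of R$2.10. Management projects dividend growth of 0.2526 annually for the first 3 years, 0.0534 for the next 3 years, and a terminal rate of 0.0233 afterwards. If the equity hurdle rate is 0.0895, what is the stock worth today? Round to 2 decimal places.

R$61.92

Three-stage DDM. Project D₁…D_6; terminal Gordon value at t=6 with g = 0.0233; discount at r = 0.0895.
D_1 = 2.6305
D_2 = 3.2949
D_3 = 4.1272
D_4 = 4.3476
D_5 = 4.5798
D_6 = 4.8243
TV_6 = 4.9367/(0.0895−0.0233) = 74.5730
P₀ = Σ Dₜ/(1+r)ᵗ + TV_6/(1+r)^6 = 61.9230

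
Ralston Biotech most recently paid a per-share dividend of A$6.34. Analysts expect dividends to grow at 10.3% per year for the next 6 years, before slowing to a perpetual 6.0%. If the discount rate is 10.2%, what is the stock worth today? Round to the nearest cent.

Two-stage DDM. Project D₁…D_6 at 0.103, terminal growth 0.06, discount at r = 0.102.
D_1 = 6.9930
D_2 = 7.7133
D_3 = 8.5078
D_4 = 9.3841
D_5 = 10.3506
D_6 = 11.4167
Terminal value at t=6: TV = D_7/(r−g) = 12.1018/(0.102−0.06) = 288.1369
P₀ = 6.9930/(1+0.102)^1 + 7.7133/(1+0.102)^2 + 8.5078/(1+0.102)^3 + 9.3841/(1+0.102)^4 + 10.3506/(1+0.102)^5 + 11.4167/(1+0.102)^6 + 288.1369/(1+0.102)^6 = 199.0437

A$199.04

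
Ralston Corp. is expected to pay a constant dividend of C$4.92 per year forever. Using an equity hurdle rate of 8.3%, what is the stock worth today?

Zero-growth DDM (perpetuity): P₀ = D/r = 4.92 / 0.083 = 59.2771

C$59.28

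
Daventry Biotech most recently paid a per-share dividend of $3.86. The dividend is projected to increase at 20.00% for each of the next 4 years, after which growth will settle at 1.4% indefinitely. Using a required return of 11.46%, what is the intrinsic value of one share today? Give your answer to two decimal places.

$70.91

Two-stage DDM. Project D₁…D_4 at 0.2, terminal growth 0.014, discount at r = 0.1146.
D_1 = 4.6320
D_2 = 5.5584
D_3 = 6.6701
D_4 = 8.0041
Terminal value at t=4: TV = D_5/(r−g) = 8.1162/(0.1146−0.014) = 80.6775
P₀ = 4.6320/(1+0.1146)^1 + 5.5584/(1+0.1146)^2 + 6.6701/(1+0.1146)^3 + 8.0041/(1+0.1146)^4 + 80.6775/(1+0.1146)^4 = 70.9058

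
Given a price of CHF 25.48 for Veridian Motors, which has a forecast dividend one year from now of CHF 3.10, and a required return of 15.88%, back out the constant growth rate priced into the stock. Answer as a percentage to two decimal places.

3.71%

From P₀ = D₁/(r − g), the implied growth is g = r − D₁/P₀.
g = 0.1588 − 3.10/25.48 = 0.1588 − 0.12166 = 0.03714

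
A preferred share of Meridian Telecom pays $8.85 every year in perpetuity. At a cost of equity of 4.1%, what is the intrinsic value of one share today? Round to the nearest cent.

$215.85

Zero-growth DDM (perpetuity): P₀ = D/r = 8.85 / 0.041 = 215.8537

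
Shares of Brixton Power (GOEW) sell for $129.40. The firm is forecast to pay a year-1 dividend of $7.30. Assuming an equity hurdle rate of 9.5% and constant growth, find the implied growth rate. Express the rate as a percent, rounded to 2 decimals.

From P₀ = D₁/(r − g), the implied growth is g = r − D₁/P₀.
g = 0.095 − 7.30/129.40 = 0.095 − 0.05641 = 0.03859

3.86%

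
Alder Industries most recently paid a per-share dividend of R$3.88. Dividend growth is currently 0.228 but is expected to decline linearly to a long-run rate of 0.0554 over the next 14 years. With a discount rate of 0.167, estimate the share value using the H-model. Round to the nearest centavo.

H-model: P₀ = D₀[(1+g_L) + H(g_S−g_L)]/(r−g_L), with H = 14/2 = 7.
P₀ = 3.88 × [(1+0.0554) + 7×(0.228−0.0554)] / (0.167−0.0554)
   = 3.88 × 2.2636 / 0.1116 = 78.6986

R$78.70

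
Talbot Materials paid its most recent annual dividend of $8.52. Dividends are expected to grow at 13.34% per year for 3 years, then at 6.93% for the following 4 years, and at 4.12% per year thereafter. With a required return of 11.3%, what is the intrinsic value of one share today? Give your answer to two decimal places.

$170.26

Three-stage DDM. Project D₁…D_7; terminal Gordon value at t=7 with g = 0.0412; discount at r = 0.113.
D_1 = 9.6566
D_2 = 10.9448
D_3 = 12.4048
D_4 = 13.2644
D_5 = 14.1837
D_6 = 15.1666
D_7 = 16.2176
TV_7 = 16.8858/(0.113−0.0412) = 235.1783
P₀ = Σ Dₜ/(1+r)ᵗ + TV_7/(1+r)^7 = 170.2559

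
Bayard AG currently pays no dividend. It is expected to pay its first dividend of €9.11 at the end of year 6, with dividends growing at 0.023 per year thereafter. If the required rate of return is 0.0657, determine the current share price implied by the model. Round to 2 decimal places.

Deferred-dividend DDM. At t=5 the remaining stream is a growing perpetuity with first payment D_6 = 9.11.
V_5 = D_6/(r−g) = 9.11/(0.0657−0.023) = 213.3489
P₀ = V_5/(1+r)^5 = 213.3489/(1+0.0657)^5 = 155.2086

€155.21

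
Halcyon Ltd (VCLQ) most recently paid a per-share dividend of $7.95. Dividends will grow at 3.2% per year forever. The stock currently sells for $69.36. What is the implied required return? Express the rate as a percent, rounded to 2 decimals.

15.03%

Rearranging the constant-growth DDM: r = D₁/P₀ + g.
D₁ = 7.95 × (1 + 0.032) = 8.2044.
r = 8.2044 / 69.36 + 0.032 = 0.11829 + 0.032 = 0.15029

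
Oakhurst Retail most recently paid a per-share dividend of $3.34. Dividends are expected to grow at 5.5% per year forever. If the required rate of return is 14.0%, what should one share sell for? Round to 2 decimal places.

Gordon growth model: P₀ = D₁/(r − g). D₁ = 3.34 × (1 + 0.055) = 3.5237.
P₀ = 3.5237 / (0.14 − 0.055) = 3.5237 / 0.085 = 41.4553

$41.46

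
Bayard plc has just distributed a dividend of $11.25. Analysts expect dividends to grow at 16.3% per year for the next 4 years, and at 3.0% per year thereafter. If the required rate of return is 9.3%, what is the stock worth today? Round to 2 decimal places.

Two-stage DDM. Project D₁…D_4 at 0.163, terminal growth 0.03, discount at r = 0.093.
D_1 = 13.0838
D_2 = 15.2164
D_3 = 17.6967
D_4 = 20.5812
Terminal value at t=4: TV = D_5/(r−g) = 21.1987/(0.093−0.03) = 336.4868
P₀ = 13.0838/(1+0.093)^1 + 15.2164/(1+0.093)^2 + 17.6967/(1+0.093)^3 + 20.5812/(1+0.093)^4 + 336.4868/(1+0.093)^4 = 288.4507

$288.45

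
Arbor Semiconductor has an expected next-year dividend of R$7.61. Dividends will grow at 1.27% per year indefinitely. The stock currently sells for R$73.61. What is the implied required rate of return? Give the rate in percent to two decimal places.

Rearranging the constant-growth DDM: r = D₁/P₀ + g.
r = 7.6100 / 73.61 + 0.0127 = 0.10338 + 0.0127 = 0.11608

11.61%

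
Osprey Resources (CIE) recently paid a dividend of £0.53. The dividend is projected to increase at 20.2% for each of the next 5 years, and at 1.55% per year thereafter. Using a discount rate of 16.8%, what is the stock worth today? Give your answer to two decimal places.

Two-stage DDM. Project D₁…D_5 at 0.202, terminal growth 0.0155, discount at r = 0.168.
D_1 = 0.6371
D_2 = 0.7657
D_3 = 0.9204
D_4 = 1.1064
D_5 = 1.3298
Terminal value at t=5: TV = D_6/(r−g) = 1.3504/(0.168−0.0155) = 8.8554
P₀ = 0.6371/(1+0.168)^1 + 0.7657/(1+0.168)^2 + 0.9204/(1+0.168)^3 + 1.1064/(1+0.168)^4 + 1.3298/(1+0.168)^5 + 8.8554/(1+0.168)^5 = 6.9643

£6.96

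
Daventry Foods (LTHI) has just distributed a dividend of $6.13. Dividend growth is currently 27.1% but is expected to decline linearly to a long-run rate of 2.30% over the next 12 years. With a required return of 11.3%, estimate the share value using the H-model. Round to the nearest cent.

H-model: P₀ = D₀[(1+g_L) + H(g_S−g_L)]/(r−g_L), with H = 12/2 = 6.
P₀ = 6.13 × [(1+0.023) + 6×(0.271−0.023)] / (0.113−0.023)
   = 6.13 × 2.5110 / 0.09 = 171.0270

$171.03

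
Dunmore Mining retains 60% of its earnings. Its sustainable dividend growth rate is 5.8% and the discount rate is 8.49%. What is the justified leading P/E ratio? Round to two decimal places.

Payout ratio b = 1 − 0.60 = 0.40.
Justified leading P/E = b/(r−g) = 0.40/(0.0849−0.058) = 14.8699

14.87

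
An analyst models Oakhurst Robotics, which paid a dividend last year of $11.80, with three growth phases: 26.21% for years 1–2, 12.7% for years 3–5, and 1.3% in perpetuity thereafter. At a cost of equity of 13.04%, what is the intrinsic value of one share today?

$197.53

Three-stage DDM. Project D₁…D_5; terminal Gordon value at t=5 with g = 0.013; discount at r = 0.1304.
D_1 = 14.8928
D_2 = 18.7962
D_3 = 21.1833
D_4 = 23.8736
D_5 = 26.9055
TV_5 = 27.2553/(0.1304−0.013) = 232.1575
P₀ = Σ Dₜ/(1+r)ᵗ + TV_5/(1+r)^5 = 197.5318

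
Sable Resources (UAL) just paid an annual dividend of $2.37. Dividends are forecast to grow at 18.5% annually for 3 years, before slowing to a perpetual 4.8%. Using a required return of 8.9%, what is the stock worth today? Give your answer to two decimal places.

Two-stage DDM. Project D₁…D_3 at 0.185, terminal growth 0.048, discount at r = 0.089.
D_1 = 2.8085
D_2 = 3.3280
D_3 = 3.9437
Terminal value at t=3: TV = D_4/(r−g) = 4.1330/(0.089−0.048) = 100.8047
P₀ = 2.8085/(1+0.089)^1 + 3.3280/(1+0.089)^2 + 3.9437/(1+0.089)^3 + 100.8047/(1+0.089)^3 = 86.4932

$86.49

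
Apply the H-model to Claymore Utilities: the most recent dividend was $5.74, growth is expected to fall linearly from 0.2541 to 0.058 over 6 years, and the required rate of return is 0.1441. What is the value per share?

$109.75

H-model: P₀ = D₀[(1+g_L) + H(g_S−g_L)]/(r−g_L), with H = 6/2 = 3.
P₀ = 5.74 × [(1+0.058) + 3×(0.2541−0.058)] / (0.1441−0.058)
   = 5.74 × 1.6463 / 0.0861 = 109.7533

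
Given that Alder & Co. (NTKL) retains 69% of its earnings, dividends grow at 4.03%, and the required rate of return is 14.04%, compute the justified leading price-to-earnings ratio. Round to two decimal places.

Payout ratio b = 1 − 0.69 = 0.31.
Justified leading P/E = b/(r−g) = 0.31/(0.1404−0.0403) = 3.0969

3.10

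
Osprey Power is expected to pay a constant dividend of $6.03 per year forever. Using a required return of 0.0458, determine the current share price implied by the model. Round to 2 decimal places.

$131.66

Zero-growth DDM (perpetuity): P₀ = D/r = 6.03 / 0.0458 = 131.6594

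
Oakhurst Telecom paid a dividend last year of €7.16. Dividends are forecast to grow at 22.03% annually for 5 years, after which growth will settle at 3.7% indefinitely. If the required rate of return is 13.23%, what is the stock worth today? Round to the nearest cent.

Two-stage DDM. Project D₁…D_5 at 0.2203, terminal growth 0.037, discount at r = 0.1323.
D_1 = 8.7373
D_2 = 10.6622
D_3 = 13.0111
D_4 = 15.8774
D_5 = 19.3752
Terminal value at t=5: TV = D_6/(r−g) = 20.0921/(0.1323−0.037) = 210.8298
P₀ = 8.7373/(1+0.1323)^1 + 10.6622/(1+0.1323)^2 + 13.0111/(1+0.1323)^3 + 15.8774/(1+0.1323)^4 + 19.3752/(1+0.1323)^5 + 210.8298/(1+0.1323)^5 = 158.3363

€158.34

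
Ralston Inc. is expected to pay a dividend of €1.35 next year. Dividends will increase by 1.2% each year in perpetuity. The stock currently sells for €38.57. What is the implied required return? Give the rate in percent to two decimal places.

4.70%

Rearranging the constant-growth DDM: r = D₁/P₀ + g.
r = 1.3500 / 38.57 + 0.012 = 0.03500 + 0.012 = 0.04700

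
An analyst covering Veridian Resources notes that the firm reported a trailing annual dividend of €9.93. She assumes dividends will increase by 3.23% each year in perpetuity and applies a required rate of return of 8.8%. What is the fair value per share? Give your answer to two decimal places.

€184.03

Gordon growth model: P₀ = D₁/(r − g). D₁ = 9.93 × (1 + 0.0323) = 10.2507.
P₀ = 10.2507 / (0.088 − 0.0323) = 10.2507 / 0.0557 = 184.0348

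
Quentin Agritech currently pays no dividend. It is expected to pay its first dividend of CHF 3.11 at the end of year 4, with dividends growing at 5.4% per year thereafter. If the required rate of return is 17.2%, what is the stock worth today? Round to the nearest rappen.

CHF 16.37

Deferred-dividend DDM. At t=3 the remaining stream is a growing perpetuity with first payment D_4 = 3.11.
V_3 = D_4/(r−g) = 3.11/(0.172−0.054) = 26.3559
P₀ = V_3/(1+r)^3 = 26.3559/(1+0.172)^3 = 16.3718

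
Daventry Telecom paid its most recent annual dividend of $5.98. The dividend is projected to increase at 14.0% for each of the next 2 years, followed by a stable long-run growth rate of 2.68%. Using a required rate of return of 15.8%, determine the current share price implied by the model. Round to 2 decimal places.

$57.04

Two-stage DDM. Project D₁…D_2 at 0.14, terminal growth 0.0268, discount at r = 0.158.
D_1 = 6.8172
D_2 = 7.7716
Terminal value at t=2: TV = D_3/(r−g) = 7.9799/(0.158−0.0268) = 60.8223
P₀ = 6.8172/(1+0.158)^1 + 7.7716/(1+0.158)^2 + 60.8223/(1+0.158)^2 = 57.0397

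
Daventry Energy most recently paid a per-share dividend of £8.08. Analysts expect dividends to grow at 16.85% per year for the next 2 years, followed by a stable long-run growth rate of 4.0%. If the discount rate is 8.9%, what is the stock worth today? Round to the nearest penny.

£215.42

Two-stage DDM. Project D₁…D_2 at 0.1685, terminal growth 0.04, discount at r = 0.089.
D_1 = 9.4415
D_2 = 11.0324
Terminal value at t=2: TV = D_3/(r−g) = 11.4737/(0.089−0.04) = 234.1564
P₀ = 9.4415/(1+0.089)^1 + 11.0324/(1+0.089)^2 + 234.1564/(1+0.089)^2 = 215.4195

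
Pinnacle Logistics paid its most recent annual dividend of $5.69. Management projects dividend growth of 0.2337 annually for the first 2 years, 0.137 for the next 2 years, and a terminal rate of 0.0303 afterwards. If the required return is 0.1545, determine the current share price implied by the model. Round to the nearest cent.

Three-stage DDM. Project D₁…D_4; terminal Gordon value at t=4 with g = 0.0303; discount at r = 0.1545.
D_1 = 7.0198
D_2 = 8.6603
D_3 = 9.8467
D_4 = 11.1957
TV_4 = 11.5350/(0.1545−0.0303) = 92.8741
P₀ = Σ Dₜ/(1+r)ᵗ + TV_4/(1+r)^4 = 77.5567

$77.56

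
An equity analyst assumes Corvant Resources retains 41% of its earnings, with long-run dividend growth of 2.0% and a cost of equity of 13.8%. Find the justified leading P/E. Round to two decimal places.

Payout ratio b = 1 − 0.41 = 0.59.
Justified leading P/E = b/(r−g) = 0.59/(0.138−0.02) = 5.0000

5.00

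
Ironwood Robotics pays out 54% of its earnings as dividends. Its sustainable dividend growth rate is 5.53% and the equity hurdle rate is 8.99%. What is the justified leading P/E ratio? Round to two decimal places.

Justified leading P/E = b/(r−g) = 0.54/(0.0899−0.0553) = 15.6069

15.61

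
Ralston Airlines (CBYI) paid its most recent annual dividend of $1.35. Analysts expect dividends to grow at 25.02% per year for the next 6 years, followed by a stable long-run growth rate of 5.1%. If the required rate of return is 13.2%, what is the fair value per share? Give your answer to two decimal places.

$43.42

Two-stage DDM. Project D₁…D_6 at 0.2502, terminal growth 0.051, discount at r = 0.132.
D_1 = 1.6878
D_2 = 2.1101
D_3 = 2.6380
D_4 = 3.2980
D_5 = 4.1232
D_6 = 5.1548
Terminal value at t=6: TV = D_7/(r−g) = 5.4177/(0.132−0.051) = 66.8850
P₀ = 1.6878/(1+0.132)^1 + 2.1101/(1+0.132)^2 + 2.6380/(1+0.132)^3 + 3.2980/(1+0.132)^4 + 4.1232/(1+0.132)^5 + 5.1548/(1+0.132)^6 + 66.8850/(1+0.132)^6 = 43.4197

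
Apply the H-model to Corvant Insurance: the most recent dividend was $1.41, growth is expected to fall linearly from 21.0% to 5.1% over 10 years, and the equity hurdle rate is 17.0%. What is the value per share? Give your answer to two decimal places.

$21.87

H-model: P₀ = D₀[(1+g_L) + H(g_S−g_L)]/(r−g_L), with H = 10/2 = 5.
P₀ = 1.41 × [(1+0.051) + 5×(0.21−0.051)] / (0.17−0.051)
   = 1.41 × 1.8460 / 0.119 = 21.8728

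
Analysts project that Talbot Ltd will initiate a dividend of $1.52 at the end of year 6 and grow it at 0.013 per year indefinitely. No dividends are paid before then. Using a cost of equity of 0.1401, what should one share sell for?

$6.21

Deferred-dividend DDM. At t=5 the remaining stream is a growing perpetuity with first payment D_6 = 1.52.
V_5 = D_6/(r−g) = 1.52/(0.1401−0.013) = 11.9591
P₀ = V_5/(1+r)^5 = 11.9591/(1+0.1401)^5 = 6.2085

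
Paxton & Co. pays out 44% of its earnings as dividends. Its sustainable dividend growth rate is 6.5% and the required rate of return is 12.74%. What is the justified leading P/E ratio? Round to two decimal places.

7.05

Justified leading P/E = b/(r−g) = 0.44/(0.1274−0.065) = 7.0513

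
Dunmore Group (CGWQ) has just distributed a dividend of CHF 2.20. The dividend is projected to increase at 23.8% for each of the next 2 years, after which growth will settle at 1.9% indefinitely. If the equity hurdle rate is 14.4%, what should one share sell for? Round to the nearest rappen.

Two-stage DDM. Project D₁…D_2 at 0.238, terminal growth 0.019, discount at r = 0.144.
D_1 = 2.7236
D_2 = 3.3718
Terminal value at t=2: TV = D_3/(r−g) = 3.4359/(0.144−0.019) = 27.4871
P₀ = 2.7236/(1+0.144)^1 + 3.3718/(1+0.144)^2 + 27.4871/(1+0.144)^2 = 25.9599

CHF 25.96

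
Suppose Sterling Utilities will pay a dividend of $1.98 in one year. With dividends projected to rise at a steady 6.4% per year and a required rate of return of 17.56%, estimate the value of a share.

Gordon growth model: P₀ = D₁/(r − g), with D₁ = 1.98 given directly.
P₀ = 1.9800 / (0.1756 − 0.064) = 1.9800 / 0.1116 = 17.7419

$17.74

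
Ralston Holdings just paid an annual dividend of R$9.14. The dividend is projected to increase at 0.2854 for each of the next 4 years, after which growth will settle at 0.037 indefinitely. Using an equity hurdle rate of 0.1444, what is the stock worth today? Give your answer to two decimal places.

R$189.76

Two-stage DDM. Project D₁…D_4 at 0.2854, terminal growth 0.037, discount at r = 0.1444.
D_1 = 11.7486
D_2 = 15.1016
D_3 = 19.4116
D_4 = 24.9517
Terminal value at t=4: TV = D_5/(r−g) = 25.8749/(0.1444−0.037) = 240.9206
P₀ = 11.7486/(1+0.1444)^1 + 15.1016/(1+0.1444)^2 + 19.4116/(1+0.1444)^3 + 24.9517/(1+0.1444)^4 + 240.9206/(1+0.1444)^4 = 189.7595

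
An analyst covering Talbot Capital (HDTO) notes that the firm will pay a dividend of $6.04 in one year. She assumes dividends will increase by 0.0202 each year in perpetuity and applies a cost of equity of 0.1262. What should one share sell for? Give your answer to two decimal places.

$56.98

Gordon growth model: P₀ = D₁/(r − g), with D₁ = 6.04 given directly.
P₀ = 6.0400 / (0.1262 − 0.0202) = 6.0400 / 0.106 = 56.9811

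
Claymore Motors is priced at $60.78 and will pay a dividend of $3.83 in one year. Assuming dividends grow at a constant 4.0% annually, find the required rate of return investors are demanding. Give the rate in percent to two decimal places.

Rearranging the constant-growth DDM: r = D₁/P₀ + g.
r = 3.8300 / 60.78 + 0.04 = 0.06301 + 0.04 = 0.10301

10.30%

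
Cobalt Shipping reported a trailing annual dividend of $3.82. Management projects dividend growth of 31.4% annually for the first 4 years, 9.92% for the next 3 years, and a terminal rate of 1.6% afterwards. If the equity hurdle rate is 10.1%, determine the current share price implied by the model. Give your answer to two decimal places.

Three-stage DDM. Project D₁…D_7; terminal Gordon value at t=7 with g = 0.016; discount at r = 0.101.
D_1 = 5.0195
D_2 = 6.5956
D_3 = 8.6666
D_4 = 11.3879
D_5 = 12.5176
D_6 = 13.7594
D_7 = 15.1243
TV_7 = 15.3663/(0.101−0.016) = 180.7797
P₀ = Σ Dₜ/(1+r)ᵗ + TV_7/(1+r)^7 = 139.5977

$139.60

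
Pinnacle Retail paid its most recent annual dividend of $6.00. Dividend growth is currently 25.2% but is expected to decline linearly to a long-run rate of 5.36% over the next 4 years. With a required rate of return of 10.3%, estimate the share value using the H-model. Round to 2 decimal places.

$176.16

H-model: P₀ = D₀[(1+g_L) + H(g_S−g_L)]/(r−g_L), with H = 4/2 = 2.
P₀ = 6.00 × [(1+0.0536) + 2×(0.252−0.0536)] / (0.103−0.0536)
   = 6.00 × 1.4504 / 0.0494 = 176.1619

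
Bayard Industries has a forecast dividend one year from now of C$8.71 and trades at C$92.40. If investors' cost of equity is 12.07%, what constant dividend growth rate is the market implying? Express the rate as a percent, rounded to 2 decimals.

From P₀ = D₁/(r − g), the implied growth is g = r − D₁/P₀.
g = 0.1207 − 8.71/92.40 = 0.1207 − 0.09426 = 0.02644

2.64%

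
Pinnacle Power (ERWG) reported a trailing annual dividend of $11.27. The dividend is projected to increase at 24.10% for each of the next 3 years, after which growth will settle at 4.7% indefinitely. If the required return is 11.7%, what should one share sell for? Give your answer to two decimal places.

Two-stage DDM. Project D₁…D_3 at 0.241, terminal growth 0.047, discount at r = 0.117.
D_1 = 13.9861
D_2 = 17.3567
D_3 = 21.5397
Terminal value at t=3: TV = D_4/(r−g) = 22.5520/(0.117−0.047) = 322.1721
P₀ = 13.9861/(1+0.117)^1 + 17.3567/(1+0.117)^2 + 21.5397/(1+0.117)^3 + 322.1721/(1+0.117)^3 = 273.0559

$273.06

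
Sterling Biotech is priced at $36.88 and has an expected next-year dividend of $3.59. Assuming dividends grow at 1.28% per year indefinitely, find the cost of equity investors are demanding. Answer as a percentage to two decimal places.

Rearranging the constant-growth DDM: r = D₁/P₀ + g.
r = 3.5900 / 36.88 + 0.0128 = 0.09734 + 0.0128 = 0.11014

11.01%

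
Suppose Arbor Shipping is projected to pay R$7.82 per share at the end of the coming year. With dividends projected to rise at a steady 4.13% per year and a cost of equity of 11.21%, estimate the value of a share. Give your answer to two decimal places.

R$110.45

Gordon growth model: P₀ = D₁/(r − g), with D₁ = 7.82 given directly.
P₀ = 7.8200 / (0.1121 − 0.0413) = 7.8200 / 0.0708 = 110.4520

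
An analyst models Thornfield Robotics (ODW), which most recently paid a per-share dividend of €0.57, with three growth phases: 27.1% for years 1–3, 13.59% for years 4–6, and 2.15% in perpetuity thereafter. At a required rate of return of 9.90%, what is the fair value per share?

€17.96

Three-stage DDM. Project D₁…D_6; terminal Gordon value at t=6 with g = 0.0215; discount at r = 0.099.
D_1 = 0.7245
D_2 = 0.9208
D_3 = 1.1703
D_4 = 1.3294
D_5 = 1.5101
D_6 = 1.7153
TV_6 = 1.7521/(0.099−0.0215) = 22.6083
P₀ = Σ Dₜ/(1+r)ᵗ + TV_6/(1+r)^6 = 17.9616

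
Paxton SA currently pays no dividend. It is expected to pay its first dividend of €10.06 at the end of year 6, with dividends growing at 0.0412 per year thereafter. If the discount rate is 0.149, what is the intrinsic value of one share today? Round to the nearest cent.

€46.60

Deferred-dividend DDM. At t=5 the remaining stream is a growing perpetuity with first payment D_6 = 10.06.
V_5 = D_6/(r−g) = 10.06/(0.149−0.0412) = 93.3210
P₀ = V_5/(1+r)^5 = 93.3210/(1+0.149)^5 = 46.5993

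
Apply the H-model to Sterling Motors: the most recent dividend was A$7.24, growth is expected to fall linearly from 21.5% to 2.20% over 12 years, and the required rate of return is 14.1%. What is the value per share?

H-model: P₀ = D₀[(1+g_L) + H(g_S−g_L)]/(r−g_L), with H = 12/2 = 6.
P₀ = 7.24 × [(1+0.022) + 6×(0.215−0.022)] / (0.141−0.022)
   = 7.24 × 2.1800 / 0.119 = 132.6319

A$132.63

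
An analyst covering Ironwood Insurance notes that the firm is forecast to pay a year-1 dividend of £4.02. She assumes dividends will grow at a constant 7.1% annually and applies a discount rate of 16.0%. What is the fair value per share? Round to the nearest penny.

£45.17

Gordon growth model: P₀ = D₁/(r − g), with D₁ = 4.02 given directly.
P₀ = 4.0200 / (0.16 − 0.071) = 4.0200 / 0.089 = 45.1685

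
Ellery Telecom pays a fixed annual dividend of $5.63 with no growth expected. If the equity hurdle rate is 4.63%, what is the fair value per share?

Zero-growth DDM (perpetuity): P₀ = D/r = 5.63 / 0.0463 = 121.5983

$121.60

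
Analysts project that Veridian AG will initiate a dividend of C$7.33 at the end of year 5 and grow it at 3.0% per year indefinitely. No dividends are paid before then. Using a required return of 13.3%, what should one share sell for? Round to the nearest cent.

C$43.19

Deferred-dividend DDM. At t=4 the remaining stream is a growing perpetuity with first payment D_5 = 7.33.
V_4 = D_5/(r−g) = 7.33/(0.133−0.03) = 71.1650
P₀ = V_4/(1+r)^4 = 71.1650/(1+0.133)^4 = 43.1864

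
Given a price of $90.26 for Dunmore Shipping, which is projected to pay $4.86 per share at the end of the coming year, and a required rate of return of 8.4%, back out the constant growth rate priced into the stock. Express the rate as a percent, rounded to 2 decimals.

From P₀ = D₁/(r − g), the implied growth is g = r − D₁/P₀.
g = 0.084 − 4.86/90.26 = 0.084 − 0.05384 = 0.03016

3.02%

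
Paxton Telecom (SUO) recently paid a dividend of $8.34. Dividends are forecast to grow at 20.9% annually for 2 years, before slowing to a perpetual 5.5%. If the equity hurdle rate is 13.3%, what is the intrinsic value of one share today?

Two-stage DDM. Project D₁…D_2 at 0.209, terminal growth 0.055, discount at r = 0.133.
D_1 = 10.0831
D_2 = 12.1904
Terminal value at t=2: TV = D_3/(r−g) = 12.8609/(0.133−0.055) = 164.8832
P₀ = 10.0831/(1+0.133)^1 + 12.1904/(1+0.133)^2 + 164.8832/(1+0.133)^2 = 146.8407

$146.84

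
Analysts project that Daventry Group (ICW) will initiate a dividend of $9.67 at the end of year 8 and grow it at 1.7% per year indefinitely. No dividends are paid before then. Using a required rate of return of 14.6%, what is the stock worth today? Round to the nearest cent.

Deferred-dividend DDM. At t=7 the remaining stream is a growing perpetuity with first payment D_8 = 9.67.
V_7 = D_8/(r−g) = 9.67/(0.146−0.017) = 74.9612
P₀ = V_7/(1+r)^7 = 74.9612/(1+0.146)^7 = 28.8765

$28.88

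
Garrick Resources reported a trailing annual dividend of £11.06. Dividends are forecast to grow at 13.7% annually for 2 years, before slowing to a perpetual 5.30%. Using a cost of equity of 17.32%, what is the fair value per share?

£112.11

Two-stage DDM. Project D₁…D_2 at 0.137, terminal growth 0.053, discount at r = 0.1732.
D_1 = 12.5752
D_2 = 14.2980
Terminal value at t=2: TV = D_3/(r−g) = 15.0558/(0.1732−0.053) = 125.2564
P₀ = 12.5752/(1+0.1732)^1 + 14.2980/(1+0.1732)^2 + 125.2564/(1+0.1732)^2 = 112.1098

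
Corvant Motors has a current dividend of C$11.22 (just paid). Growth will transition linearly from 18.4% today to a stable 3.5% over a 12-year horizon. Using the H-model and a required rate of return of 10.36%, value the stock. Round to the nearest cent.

C$315.50

H-model: P₀ = D₀[(1+g_L) + H(g_S−g_L)]/(r−g_L), with H = 12/2 = 6.
P₀ = 11.22 × [(1+0.035) + 6×(0.184−0.035)] / (0.1036−0.035)
   = 11.22 × 1.9290 / 0.0686 = 315.5012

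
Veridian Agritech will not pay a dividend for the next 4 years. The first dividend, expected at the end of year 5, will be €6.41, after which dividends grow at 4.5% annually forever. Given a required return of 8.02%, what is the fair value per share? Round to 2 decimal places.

€133.75

Deferred-dividend DDM. At t=4 the remaining stream is a growing perpetuity with first payment D_5 = 6.41.
V_4 = D_5/(r−g) = 6.41/(0.0802−0.045) = 182.1023
P₀ = V_4/(1+r)^4 = 182.1023/(1+0.0802)^4 = 133.7515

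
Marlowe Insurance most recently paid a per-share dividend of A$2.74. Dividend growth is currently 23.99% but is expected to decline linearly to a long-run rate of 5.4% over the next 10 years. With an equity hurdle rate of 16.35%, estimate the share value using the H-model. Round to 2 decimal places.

H-model: P₀ = D₀[(1+g_L) + H(g_S−g_L)]/(r−g_L), with H = 10/2 = 5.
P₀ = 2.74 × [(1+0.054) + 5×(0.2399−0.054)] / (0.1635−0.054)
   = 2.74 × 1.9835 / 0.1095 = 49.6328

A$49.63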